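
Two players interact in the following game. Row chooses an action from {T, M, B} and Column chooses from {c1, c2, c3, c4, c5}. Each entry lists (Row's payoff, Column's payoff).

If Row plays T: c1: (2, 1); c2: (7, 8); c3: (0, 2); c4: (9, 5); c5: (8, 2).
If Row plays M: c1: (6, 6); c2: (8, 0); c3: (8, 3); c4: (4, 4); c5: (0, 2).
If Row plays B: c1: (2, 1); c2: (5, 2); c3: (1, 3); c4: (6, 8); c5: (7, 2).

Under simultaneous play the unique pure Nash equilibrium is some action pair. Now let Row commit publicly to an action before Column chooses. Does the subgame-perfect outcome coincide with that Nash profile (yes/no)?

no

Solve by backward induction (Row leads).
- T: Column compares 1, 8, 2, 5, 2 and picks c2; Row would get 7.
- M: Column compares 6, 0, 3, 4, 2 and picks c1; Row would get 6.
- B: Column compares 1, 2, 3, 8, 2 and picks c4; Row would get 6.
Among 7, 6, 6, the best is 7 at T. Subgame-perfect outcome: (T, c2) with payoffs (7, 8).
For the simultaneous game, intersect best replies.
Row's best replies: c1→M; c2→M; c3→M; c4→T; c5→T.
Column's best replies: T→c2; M→c1; B→c4.
Only (M, c1) has each player best-responding; Nash payoffs (6, 6).
Sequential outcome (T, c2) differs from the Nash profile (M, c1).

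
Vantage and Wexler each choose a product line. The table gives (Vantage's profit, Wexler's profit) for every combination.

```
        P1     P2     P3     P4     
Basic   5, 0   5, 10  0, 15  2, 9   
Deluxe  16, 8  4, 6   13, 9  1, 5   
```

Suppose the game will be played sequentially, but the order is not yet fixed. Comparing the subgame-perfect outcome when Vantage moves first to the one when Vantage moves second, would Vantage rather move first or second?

If Vantage leads: Wexler's best replies are Basic→P3, Deluxe→P3; Vantage's induced payoffs 0, 13; outcome (Deluxe, P3), payoffs (13, 9).
If Wexler leads: Vantage's best replies are P1→Deluxe, P2→Basic, P3→Deluxe, P4→Basic; Wexler's induced payoffs 8, 10, 9, 9; outcome (Basic, P2), payoffs (5, 10).
Vantage gets 13 moving first and 5 moving second, so Vantage prefers to move first.

first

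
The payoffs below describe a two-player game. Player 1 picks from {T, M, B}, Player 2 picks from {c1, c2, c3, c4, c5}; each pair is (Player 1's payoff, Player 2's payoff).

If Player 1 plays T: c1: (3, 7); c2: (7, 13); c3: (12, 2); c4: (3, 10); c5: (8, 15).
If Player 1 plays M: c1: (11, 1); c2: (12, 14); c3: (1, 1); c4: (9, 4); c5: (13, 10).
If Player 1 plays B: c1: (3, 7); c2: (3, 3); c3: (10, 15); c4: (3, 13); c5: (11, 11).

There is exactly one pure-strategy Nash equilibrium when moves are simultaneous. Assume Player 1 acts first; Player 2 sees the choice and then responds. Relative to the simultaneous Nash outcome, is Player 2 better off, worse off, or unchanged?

unchanged

Solve by backward induction (Player 1 leads).
- T: BR = c5, leader payoff 8.
- M: BR = c2, leader payoff 12.
- B: BR = c3, leader payoff 10.
Player 1's induced payoffs are 8, 12, 10, so Player 1 commits to M. Subgame-perfect outcome: (M, c2) with payoffs (12, 14).
Under simultaneous play:
Player 1's best replies: c1→M; c2→M; c3→T; c4→M; c5→M.
Player 2's best replies: T→c5; M→c2; B→c3.
Only (M, c2) has each player best-responding; Nash payoffs (12, 14).
Player 2 earns 14 sequentially versus 14 at the Nash outcome: unchanged.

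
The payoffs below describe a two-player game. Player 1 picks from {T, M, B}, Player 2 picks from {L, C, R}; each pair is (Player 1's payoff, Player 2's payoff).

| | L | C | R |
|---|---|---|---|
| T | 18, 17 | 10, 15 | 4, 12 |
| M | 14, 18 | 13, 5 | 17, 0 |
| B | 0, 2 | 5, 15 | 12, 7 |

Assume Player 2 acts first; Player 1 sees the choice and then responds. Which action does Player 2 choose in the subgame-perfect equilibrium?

Work backward from Player 1's decision.
- L → Player 1 plays T (best of 18, 14, 0); Player 2 gets 17.
- C → Player 1 plays M (best of 10, 13, 5); Player 2 gets 5.
- R → Player 1 plays M (best of 4, 17, 12); Player 2 gets 0.
Among 17, 5, 0, the best is 17 at L. Subgame-perfect outcome: (T, L) with payoffs (18, 17).

L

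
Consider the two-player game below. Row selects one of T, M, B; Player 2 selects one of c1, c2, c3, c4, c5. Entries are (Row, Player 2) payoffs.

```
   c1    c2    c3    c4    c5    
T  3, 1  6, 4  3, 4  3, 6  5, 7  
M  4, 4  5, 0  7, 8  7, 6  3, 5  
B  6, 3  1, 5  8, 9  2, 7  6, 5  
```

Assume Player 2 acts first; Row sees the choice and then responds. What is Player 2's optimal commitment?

c3

Backward induction with Player 2 moving first.
- c1: Row compares 3, 4, 6 and picks B; Player 2 would get 3.
- c2: Row compares 6, 5, 1 and picks T; Player 2 would get 4.
- c3: Row compares 3, 7, 8 and picks B; Player 2 would get 9.
- c4: Row compares 3, 7, 2 and picks M; Player 2 would get 6.
- c5: Row compares 5, 3, 6 and picks B; Player 2 would get 5.
Maximizing over 3, 4, 9, 6, 5, Player 2 chooses c3. Subgame-perfect outcome: (B, c3) with payoffs (8, 9).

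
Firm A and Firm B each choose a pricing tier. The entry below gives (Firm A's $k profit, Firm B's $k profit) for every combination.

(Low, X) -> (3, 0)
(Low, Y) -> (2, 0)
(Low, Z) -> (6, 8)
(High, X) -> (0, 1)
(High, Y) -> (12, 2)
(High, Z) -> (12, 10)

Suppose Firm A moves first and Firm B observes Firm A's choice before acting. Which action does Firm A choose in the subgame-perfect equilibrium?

High

Work backward from Firm B's decision.
- Low: BR = Z, leader payoff 6.
- High: BR = Z, leader payoff 12.
Maximizing over 6, 12, Firm A chooses High. Subgame-perfect outcome: (High, Z) with payoffs (12, 10).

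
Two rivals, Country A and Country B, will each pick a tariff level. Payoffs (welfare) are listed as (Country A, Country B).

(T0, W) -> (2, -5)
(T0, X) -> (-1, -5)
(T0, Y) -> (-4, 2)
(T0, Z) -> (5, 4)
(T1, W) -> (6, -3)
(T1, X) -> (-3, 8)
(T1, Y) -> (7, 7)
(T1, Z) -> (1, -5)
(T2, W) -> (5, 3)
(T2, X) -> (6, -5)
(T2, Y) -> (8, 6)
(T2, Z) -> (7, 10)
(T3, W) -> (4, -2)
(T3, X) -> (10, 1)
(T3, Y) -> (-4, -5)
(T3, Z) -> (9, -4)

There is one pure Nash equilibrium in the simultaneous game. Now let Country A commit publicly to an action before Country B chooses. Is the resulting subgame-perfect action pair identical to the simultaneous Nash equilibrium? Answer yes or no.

yes

Country B best-responds to each possible Country A move:
- T0 → Country B plays Z (best of -5, -5, 2, 4); Country A gets 5.
- T1 → Country B plays X (best of -3, 8, 7, -5); Country A gets -3.
- T2 → Country B plays Z (best of 3, -5, 6, 10); Country A gets 7.
- T3 → Country B plays X (best of -2, 1, -5, -4); Country A gets 10.
Among 5, -3, 7, 10, the best is 10 at T3. Subgame-perfect outcome: (T3, X) with payoffs (10, 1).
Now find the simultaneous Nash equilibrium.
Country A's best replies: W→T1; X→T3; Y→T2; Z→T3.
Country B's best replies: T0→Z; T1→X; T2→Z; T3→X.
The unique mutual best reply is (T3, X), giving (10, 1).
Sequential outcome (T3, X) coincides with the Nash profile (T3, X).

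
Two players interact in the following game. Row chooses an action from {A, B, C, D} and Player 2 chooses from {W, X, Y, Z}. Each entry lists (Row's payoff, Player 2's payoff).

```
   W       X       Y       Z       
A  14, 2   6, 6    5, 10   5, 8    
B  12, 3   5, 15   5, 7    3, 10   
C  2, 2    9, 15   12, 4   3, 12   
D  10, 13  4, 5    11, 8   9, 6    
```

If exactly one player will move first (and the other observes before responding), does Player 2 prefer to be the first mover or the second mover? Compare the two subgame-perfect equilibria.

If Row leads: Player 2's best replies are A→Y, B→X, C→X, D→W; Row's induced payoffs 5, 5, 9, 10; outcome (D, W), payoffs (10, 13).
If Player 2 leads: Row's best replies are W→A, X→C, Y→C, Z→D; Player 2's induced payoffs 2, 15, 4, 6; outcome (C, X), payoffs (9, 15).
Player 2 gets 15 moving first and 13 moving second, so Player 2 prefers to move first.

first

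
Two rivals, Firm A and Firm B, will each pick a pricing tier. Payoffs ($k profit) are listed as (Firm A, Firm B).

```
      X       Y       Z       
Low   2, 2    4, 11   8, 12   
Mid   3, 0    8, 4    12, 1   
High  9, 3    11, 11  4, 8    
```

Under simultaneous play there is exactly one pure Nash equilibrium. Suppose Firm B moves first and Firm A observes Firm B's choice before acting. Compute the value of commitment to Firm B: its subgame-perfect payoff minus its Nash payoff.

0

Backward induction with Firm B moving first.
- X: BR = High, leader payoff 3.
- Y: BR = High, leader payoff 11.
- Z: BR = Mid, leader payoff 1.
Firm B's induced payoffs are 3, 11, 1, so Firm B commits to Y. Subgame-perfect outcome: (High, Y) with payoffs (11, 11).
Now find the simultaneous Nash equilibrium.
Firm A's best replies: X→High; Y→High; Z→Mid.
Firm B's best replies: Low→Z; Mid→Y; High→Y.
The unique mutual best reply is (High, Y), giving (11, 11).
Firm B's commitment gain: 11 − 11 = 0.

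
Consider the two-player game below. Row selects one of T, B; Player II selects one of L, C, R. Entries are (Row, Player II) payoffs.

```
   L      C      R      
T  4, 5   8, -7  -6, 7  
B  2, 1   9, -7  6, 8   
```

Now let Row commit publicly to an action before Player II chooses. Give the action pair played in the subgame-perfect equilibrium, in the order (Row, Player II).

(B, R)

Work backward from Player II's decision.
- T: Player II compares 5, -7, 7 and picks R; Row would get -6.
- B: Player II compares 1, -7, 8 and picks R; Row would get 6.
Row's induced payoffs are -6, 6, so Row commits to B. Subgame-perfect outcome: (B, R) with payoffs (6, 8).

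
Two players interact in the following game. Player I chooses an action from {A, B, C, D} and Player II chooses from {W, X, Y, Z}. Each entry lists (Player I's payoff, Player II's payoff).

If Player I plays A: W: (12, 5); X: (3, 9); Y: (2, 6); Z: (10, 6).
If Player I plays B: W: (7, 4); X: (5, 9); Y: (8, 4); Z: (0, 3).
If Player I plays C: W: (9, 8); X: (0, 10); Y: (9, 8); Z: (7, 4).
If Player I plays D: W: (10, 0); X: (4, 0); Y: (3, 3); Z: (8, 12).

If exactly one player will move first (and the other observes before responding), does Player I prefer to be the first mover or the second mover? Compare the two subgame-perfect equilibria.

first

If Player I leads: Player II's best replies are A→X, B→X, C→X, D→Z; Player I's induced payoffs 3, 5, 0, 8; outcome (D, Z), payoffs (8, 12).
If Player II leads: Player I's best replies are W→A, X→B, Y→C, Z→A; Player II's induced payoffs 5, 9, 8, 6; outcome (B, X), payoffs (5, 9).
Player I gets 8 moving first and 5 moving second, so Player I prefers to move first.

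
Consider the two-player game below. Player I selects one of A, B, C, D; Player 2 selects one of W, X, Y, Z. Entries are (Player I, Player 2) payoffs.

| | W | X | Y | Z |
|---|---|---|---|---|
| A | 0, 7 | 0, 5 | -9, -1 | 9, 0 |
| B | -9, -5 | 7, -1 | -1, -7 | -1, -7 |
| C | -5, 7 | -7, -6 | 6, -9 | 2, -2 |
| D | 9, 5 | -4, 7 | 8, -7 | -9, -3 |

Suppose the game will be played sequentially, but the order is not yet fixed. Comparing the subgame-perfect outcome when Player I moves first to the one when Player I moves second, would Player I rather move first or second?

second

If Player I leads: Player 2's best replies are A→W, B→X, C→W, D→X; Player I's induced payoffs 0, 7, -5, -4; outcome (B, X), payoffs (7, -1).
If Player 2 leads: Player I's best replies are W→D, X→B, Y→D, Z→A; Player 2's induced payoffs 5, -1, -7, 0; outcome (D, W), payoffs (9, 5).
Player I gets 7 moving first and 9 moving second, so Player I prefers to move second.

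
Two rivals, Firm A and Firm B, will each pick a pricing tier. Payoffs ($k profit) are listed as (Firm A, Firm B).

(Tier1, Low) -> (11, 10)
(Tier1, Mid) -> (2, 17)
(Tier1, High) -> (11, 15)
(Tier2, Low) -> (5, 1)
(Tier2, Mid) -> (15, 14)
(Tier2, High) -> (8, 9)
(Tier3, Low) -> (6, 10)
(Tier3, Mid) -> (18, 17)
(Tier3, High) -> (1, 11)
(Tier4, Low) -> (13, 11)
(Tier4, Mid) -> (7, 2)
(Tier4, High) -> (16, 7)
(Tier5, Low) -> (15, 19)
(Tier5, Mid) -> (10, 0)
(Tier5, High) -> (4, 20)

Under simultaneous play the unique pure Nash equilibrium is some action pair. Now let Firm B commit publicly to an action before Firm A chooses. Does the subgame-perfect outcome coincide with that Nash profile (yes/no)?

no

Backward induction with Firm B moving first.
- Low: BR = Tier5, leader payoff 19.
- Mid: BR = Tier3, leader payoff 17.
- High: BR = Tier4, leader payoff 7.
Among 19, 17, 7, the best is 19 at Low. Subgame-perfect outcome: (Tier5, Low) with payoffs (15, 19).
Now find the simultaneous Nash equilibrium.
Firm A's best replies: Low→Tier5; Mid→Tier3; High→Tier4.
Firm B's best replies: Tier1→Mid; Tier2→Mid; Tier3→Mid; Tier4→Low; Tier5→High.
Only (Tier3, Mid) has each player best-responding; Nash payoffs (18, 17).
Sequential outcome (Tier5, Low) differs from the Nash profile (Tier3, Mid).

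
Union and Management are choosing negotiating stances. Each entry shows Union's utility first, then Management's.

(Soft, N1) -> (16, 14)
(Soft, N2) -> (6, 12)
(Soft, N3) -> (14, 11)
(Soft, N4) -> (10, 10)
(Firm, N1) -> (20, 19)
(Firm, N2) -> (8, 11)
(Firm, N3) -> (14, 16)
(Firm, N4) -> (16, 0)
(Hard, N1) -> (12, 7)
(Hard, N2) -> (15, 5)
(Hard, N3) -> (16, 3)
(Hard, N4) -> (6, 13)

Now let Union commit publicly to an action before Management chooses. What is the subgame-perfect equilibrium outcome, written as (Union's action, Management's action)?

(Firm, N1)

Solve by backward induction (Union leads).
- Soft: Management compares 14, 12, 11, 10 and picks N1; Union would get 16.
- Firm: Management compares 19, 11, 16, 0 and picks N1; Union would get 20.
- Hard: Management compares 7, 5, 3, 13 and picks N4; Union would get 6.
Maximizing over 16, 20, 6, Union chooses Firm. Subgame-perfect outcome: (Firm, N1) with payoffs (20, 19).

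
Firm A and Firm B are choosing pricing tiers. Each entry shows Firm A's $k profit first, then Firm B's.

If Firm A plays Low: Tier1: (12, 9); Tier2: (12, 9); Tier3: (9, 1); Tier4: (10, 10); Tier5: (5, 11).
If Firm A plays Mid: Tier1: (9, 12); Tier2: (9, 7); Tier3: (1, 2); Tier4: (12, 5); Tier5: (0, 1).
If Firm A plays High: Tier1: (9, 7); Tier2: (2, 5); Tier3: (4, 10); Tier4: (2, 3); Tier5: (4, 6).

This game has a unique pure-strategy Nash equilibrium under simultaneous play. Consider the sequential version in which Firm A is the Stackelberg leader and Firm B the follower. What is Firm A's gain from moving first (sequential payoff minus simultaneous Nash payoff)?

Solve by backward induction (Firm A leads).
- Low → Firm B plays Tier5 (best of 9, 9, 1, 10, 11); Firm A gets 5.
- Mid → Firm B plays Tier1 (best of 12, 7, 2, 5, 1); Firm A gets 9.
- High → Firm B plays Tier3 (best of 7, 5, 10, 3, 6); Firm A gets 4.
Among 5, 9, 4, the best is 9 at Mid. Subgame-perfect outcome: (Mid, Tier1) with payoffs (9, 12).
Now find the simultaneous Nash equilibrium.
Firm A's best replies: Tier1→Low; Tier2→Low; Tier3→Low; Tier4→Mid; Tier5→Low.
Firm B's best replies: Low→Tier5; Mid→Tier1; High→Tier3.
The unique mutual best reply is (Low, Tier5), giving (5, 11).
Firm A's commitment gain: 9 − 5 = 4.

4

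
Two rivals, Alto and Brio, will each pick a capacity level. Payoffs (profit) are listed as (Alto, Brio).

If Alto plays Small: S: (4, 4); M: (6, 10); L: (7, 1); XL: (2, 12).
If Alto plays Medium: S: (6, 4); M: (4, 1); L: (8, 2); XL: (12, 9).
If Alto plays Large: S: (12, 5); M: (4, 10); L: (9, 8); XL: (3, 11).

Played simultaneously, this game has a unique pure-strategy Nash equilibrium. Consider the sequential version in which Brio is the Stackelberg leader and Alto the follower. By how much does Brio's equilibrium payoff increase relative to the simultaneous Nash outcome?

Solve by backward induction (Brio leads).
- S: Alto compares 4, 6, 12 and picks Large; Brio would get 5.
- M: Alto compares 6, 4, 4 and picks Small; Brio would get 10.
- L: Alto compares 7, 8, 9 and picks Large; Brio would get 8.
- XL: Alto compares 2, 12, 3 and picks Medium; Brio would get 9.
Among 5, 10, 8, 9, the best is 10 at M. Subgame-perfect outcome: (Small, M) with payoffs (6, 10).
Under simultaneous play:
Alto's best replies: S→Large; M→Small; L→Large; XL→Medium.
Brio's best replies: Small→XL; Medium→XL; Large→XL.
Only (Medium, XL) has each player best-responding; Nash payoffs (12, 9).
Brio's commitment gain: 10 − 9 = 1.

1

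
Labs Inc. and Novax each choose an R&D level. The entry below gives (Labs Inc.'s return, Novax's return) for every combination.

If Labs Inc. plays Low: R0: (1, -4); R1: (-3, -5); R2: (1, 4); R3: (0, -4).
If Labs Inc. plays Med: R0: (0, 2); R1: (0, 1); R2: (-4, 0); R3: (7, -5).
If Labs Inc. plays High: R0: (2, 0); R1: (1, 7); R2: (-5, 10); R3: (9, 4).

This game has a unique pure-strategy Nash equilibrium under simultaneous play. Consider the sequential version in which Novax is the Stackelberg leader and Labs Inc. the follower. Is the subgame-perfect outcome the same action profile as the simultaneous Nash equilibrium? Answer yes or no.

Solve by backward induction (Novax leads).
- R0 → Labs Inc. plays High (best of 1, 0, 2); Novax gets 0.
- R1 → Labs Inc. plays High (best of -3, 0, 1); Novax gets 7.
- R2 → Labs Inc. plays Low (best of 1, -4, -5); Novax gets 4.
- R3 → Labs Inc. plays High (best of 0, 7, 9); Novax gets 4.
Among 0, 7, 4, 4, the best is 7 at R1. Subgame-perfect outcome: (High, R1) with payoffs (1, 7).
Now find the simultaneous Nash equilibrium.
Labs Inc.'s best replies: R0→High; R1→High; R2→Low; R3→High.
Novax's best replies: Low→R2; Med→R0; High→R2.
Only (Low, R2) has each player best-responding; Nash payoffs (1, 4).
Sequential outcome (High, R1) differs from the Nash profile (Low, R2).

no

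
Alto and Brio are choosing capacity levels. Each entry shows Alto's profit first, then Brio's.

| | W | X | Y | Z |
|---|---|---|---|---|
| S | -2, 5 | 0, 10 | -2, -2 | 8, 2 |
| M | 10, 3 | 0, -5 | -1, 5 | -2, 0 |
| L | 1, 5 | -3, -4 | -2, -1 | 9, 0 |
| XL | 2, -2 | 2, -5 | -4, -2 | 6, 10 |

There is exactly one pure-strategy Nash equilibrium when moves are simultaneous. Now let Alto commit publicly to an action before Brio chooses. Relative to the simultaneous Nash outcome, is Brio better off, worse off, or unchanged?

better off

Solve by backward induction (Alto leads).
- S → Brio plays X (best of 5, 10, -2, 2); Alto gets 0.
- M → Brio plays Y (best of 3, -5, 5, 0); Alto gets -1.
- L → Brio plays W (best of 5, -4, -1, 0); Alto gets 1.
- XL → Brio plays Z (best of -2, -5, -2, 10); Alto gets 6.
Maximizing over 0, -1, 1, 6, Alto chooses XL. Subgame-perfect outcome: (XL, Z) with payoffs (6, 10).
Under simultaneous play:
Alto's best replies: W→M; X→XL; Y→M; Z→L.
Brio's best replies: S→X; M→Y; L→W; XL→Z.
Only (M, Y) has each player best-responding; Nash payoffs (-1, 5).
Brio earns 10 sequentially versus 5 at the Nash outcome: better off.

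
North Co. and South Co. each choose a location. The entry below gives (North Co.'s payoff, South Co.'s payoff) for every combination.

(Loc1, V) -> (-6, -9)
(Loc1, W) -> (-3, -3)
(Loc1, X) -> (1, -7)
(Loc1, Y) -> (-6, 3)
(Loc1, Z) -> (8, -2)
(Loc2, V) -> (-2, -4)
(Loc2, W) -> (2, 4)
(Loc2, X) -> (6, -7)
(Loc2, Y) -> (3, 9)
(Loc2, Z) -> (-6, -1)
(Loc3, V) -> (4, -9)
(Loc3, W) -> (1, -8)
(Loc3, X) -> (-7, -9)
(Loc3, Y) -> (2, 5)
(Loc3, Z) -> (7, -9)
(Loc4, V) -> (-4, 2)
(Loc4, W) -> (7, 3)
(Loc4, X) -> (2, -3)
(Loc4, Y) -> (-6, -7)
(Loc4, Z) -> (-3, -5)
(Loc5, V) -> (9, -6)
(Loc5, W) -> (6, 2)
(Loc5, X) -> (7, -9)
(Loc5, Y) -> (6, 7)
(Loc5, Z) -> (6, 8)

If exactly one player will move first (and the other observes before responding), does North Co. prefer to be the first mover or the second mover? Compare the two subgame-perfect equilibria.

If North Co. leads: South Co.'s best replies are Loc1→Y, Loc2→Y, Loc3→Y, Loc4→W, Loc5→Z; North Co.'s induced payoffs -6, 3, 2, 7, 6; outcome (Loc4, W), payoffs (7, 3).
If South Co. leads: North Co.'s best replies are V→Loc5, W→Loc4, X→Loc5, Y→Loc5, Z→Loc1; South Co.'s induced payoffs -6, 3, -9, 7, -2; outcome (Loc5, Y), payoffs (6, 7).
North Co. gets 7 moving first and 6 moving second, so North Co. prefers to move first.

first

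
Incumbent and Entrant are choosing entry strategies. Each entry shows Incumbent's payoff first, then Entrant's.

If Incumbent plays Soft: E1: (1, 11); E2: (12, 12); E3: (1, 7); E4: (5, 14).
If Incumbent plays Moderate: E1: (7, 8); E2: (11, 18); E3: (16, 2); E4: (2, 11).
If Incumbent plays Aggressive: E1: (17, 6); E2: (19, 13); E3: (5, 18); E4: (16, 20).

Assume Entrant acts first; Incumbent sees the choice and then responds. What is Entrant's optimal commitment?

Backward induction with Entrant moving first.
- E1 → Incumbent plays Aggressive (best of 1, 7, 17); Entrant gets 6.
- E2 → Incumbent plays Aggressive (best of 12, 11, 19); Entrant gets 13.
- E3 → Incumbent plays Moderate (best of 1, 16, 5); Entrant gets 2.
- E4 → Incumbent plays Aggressive (best of 5, 2, 16); Entrant gets 20.
Entrant's induced payoffs are 6, 13, 2, 20, so Entrant commits to E4. Subgame-perfect outcome: (Aggressive, E4) with payoffs (16, 20).

E4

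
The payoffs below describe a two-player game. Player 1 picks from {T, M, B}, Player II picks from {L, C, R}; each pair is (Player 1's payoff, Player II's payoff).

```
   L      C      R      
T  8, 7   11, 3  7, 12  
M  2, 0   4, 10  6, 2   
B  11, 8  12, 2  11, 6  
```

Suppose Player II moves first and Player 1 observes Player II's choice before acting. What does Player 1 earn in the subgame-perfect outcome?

11

Player 1 best-responds to each possible Player II move:
- L: BR = B, leader payoff 8.
- C: BR = B, leader payoff 2.
- R: BR = B, leader payoff 6.
Maximizing over 8, 2, 6, Player II chooses L. Subgame-perfect outcome: (B, L) with payoffs (11, 8).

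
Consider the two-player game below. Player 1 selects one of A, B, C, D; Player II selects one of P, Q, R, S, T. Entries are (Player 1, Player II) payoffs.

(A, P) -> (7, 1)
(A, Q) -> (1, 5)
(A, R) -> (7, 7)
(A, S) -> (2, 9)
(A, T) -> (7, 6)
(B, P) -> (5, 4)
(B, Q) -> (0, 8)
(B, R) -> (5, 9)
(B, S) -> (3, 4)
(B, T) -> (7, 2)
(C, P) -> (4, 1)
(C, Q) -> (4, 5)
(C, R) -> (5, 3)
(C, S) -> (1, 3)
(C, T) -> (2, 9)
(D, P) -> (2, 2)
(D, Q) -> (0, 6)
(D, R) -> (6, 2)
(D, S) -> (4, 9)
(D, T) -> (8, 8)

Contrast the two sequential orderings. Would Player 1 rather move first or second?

If Player 1 leads: Player II's best replies are A→S, B→R, C→T, D→S; Player 1's induced payoffs 2, 5, 2, 4; outcome (B, R), payoffs (5, 9).
If Player II leads: Player 1's best replies are P→A, Q→C, R→A, S→D, T→D; Player II's induced payoffs 1, 5, 7, 9, 8; outcome (D, S), payoffs (4, 9).
Player 1 gets 5 moving first and 4 moving second, so Player 1 prefers to move first.

first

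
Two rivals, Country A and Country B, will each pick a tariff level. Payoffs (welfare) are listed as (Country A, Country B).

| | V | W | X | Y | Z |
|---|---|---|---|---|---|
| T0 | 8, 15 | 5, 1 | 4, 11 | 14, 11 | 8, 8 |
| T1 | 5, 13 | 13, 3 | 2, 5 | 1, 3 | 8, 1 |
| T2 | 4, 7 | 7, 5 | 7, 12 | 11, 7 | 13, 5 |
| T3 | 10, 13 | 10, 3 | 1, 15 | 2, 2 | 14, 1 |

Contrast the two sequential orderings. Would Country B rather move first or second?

If Country A leads: Country B's best replies are T0→V, T1→V, T2→X, T3→X; Country A's induced payoffs 8, 5, 7, 1; outcome (T0, V), payoffs (8, 15).
If Country B leads: Country A's best replies are V→T3, W→T1, X→T2, Y→T0, Z→T3; Country B's induced payoffs 13, 3, 12, 11, 1; outcome (T3, V), payoffs (10, 13).
Country B gets 13 moving first and 15 moving second, so Country B prefers to move second.

second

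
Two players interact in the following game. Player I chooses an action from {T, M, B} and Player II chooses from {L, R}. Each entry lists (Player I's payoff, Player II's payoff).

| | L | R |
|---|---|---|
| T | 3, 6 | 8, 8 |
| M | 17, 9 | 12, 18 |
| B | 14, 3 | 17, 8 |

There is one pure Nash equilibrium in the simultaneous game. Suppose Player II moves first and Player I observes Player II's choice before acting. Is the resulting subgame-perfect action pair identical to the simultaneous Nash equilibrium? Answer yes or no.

Backward induction with Player II moving first.
- L: Player I compares 3, 17, 14 and picks M; Player II would get 9.
- R: Player I compares 8, 12, 17 and picks B; Player II would get 8.
Maximizing over 9, 8, Player II chooses L. Subgame-perfect outcome: (M, L) with payoffs (17, 9).
Under simultaneous play:
Player I's best replies: L→M; R→B.
Player II's best replies: T→R; M→R; B→R.
Only (B, R) has each player best-responding; Nash payoffs (17, 8).
Sequential outcome (M, L) differs from the Nash profile (B, R).

no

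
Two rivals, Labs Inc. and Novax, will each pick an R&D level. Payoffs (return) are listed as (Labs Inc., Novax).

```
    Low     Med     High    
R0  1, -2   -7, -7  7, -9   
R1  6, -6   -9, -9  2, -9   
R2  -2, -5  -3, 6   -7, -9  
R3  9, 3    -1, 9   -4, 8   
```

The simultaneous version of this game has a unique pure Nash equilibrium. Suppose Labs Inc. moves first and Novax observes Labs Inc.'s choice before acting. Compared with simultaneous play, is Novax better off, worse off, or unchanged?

Work backward from Novax's decision.
- R0: BR = Low, leader payoff 1.
- R1: BR = Low, leader payoff 6.
- R2: BR = Med, leader payoff -3.
- R3: BR = Med, leader payoff -1.
Among 1, 6, -3, -1, the best is 6 at R1. Subgame-perfect outcome: (R1, Low) with payoffs (6, -6).
Under simultaneous play:
Labs Inc.'s best replies: Low→R3; Med→R3; High→R0.
Novax's best replies: R0→Low; R1→Low; R2→Med; R3→Med.
Only (R3, Med) has each player best-responding; Nash payoffs (-1, 9).
Novax earns -6 sequentially versus 9 at the Nash outcome: worse off.

worse off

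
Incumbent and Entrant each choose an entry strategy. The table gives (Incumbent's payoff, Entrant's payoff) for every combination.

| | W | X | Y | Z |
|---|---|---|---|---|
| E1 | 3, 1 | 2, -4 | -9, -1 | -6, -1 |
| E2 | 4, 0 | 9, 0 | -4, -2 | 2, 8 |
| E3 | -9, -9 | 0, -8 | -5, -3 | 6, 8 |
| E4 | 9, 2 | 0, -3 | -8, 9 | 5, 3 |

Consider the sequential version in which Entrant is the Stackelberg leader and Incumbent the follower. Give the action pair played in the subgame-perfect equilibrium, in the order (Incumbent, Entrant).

(E3, Z)

Solve by backward induction (Entrant leads).
- W: Incumbent compares 3, 4, -9, 9 and picks E4; Entrant would get 2.
- X: Incumbent compares 2, 9, 0, 0 and picks E2; Entrant would get 0.
- Y: Incumbent compares -9, -4, -5, -8 and picks E2; Entrant would get -2.
- Z: Incumbent compares -6, 2, 6, 5 and picks E3; Entrant would get 8.
Among 2, 0, -2, 8, the best is 8 at Z. Subgame-perfect outcome: (E3, Z) with payoffs (6, 8).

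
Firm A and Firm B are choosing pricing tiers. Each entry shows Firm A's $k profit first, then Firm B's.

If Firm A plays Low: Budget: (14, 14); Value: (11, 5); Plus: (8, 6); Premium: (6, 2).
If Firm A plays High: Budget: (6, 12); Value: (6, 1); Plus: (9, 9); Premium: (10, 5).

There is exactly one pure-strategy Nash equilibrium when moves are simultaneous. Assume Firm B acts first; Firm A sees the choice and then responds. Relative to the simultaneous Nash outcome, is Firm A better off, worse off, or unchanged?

Backward induction with Firm B moving first.
- Budget: BR = Low, leader payoff 14.
- Value: BR = Low, leader payoff 5.
- Plus: BR = High, leader payoff 9.
- Premium: BR = High, leader payoff 5.
Maximizing over 14, 5, 9, 5, Firm B chooses Budget. Subgame-perfect outcome: (Low, Budget) with payoffs (14, 14).
Now find the simultaneous Nash equilibrium.
Firm A's best replies: Budget→Low; Value→Low; Plus→High; Premium→High.
Firm B's best replies: Low→Budget; High→Budget.
The unique mutual best reply is (Low, Budget), giving (14, 14).
Firm A earns 14 sequentially versus 14 at the Nash outcome: unchanged.

unchanged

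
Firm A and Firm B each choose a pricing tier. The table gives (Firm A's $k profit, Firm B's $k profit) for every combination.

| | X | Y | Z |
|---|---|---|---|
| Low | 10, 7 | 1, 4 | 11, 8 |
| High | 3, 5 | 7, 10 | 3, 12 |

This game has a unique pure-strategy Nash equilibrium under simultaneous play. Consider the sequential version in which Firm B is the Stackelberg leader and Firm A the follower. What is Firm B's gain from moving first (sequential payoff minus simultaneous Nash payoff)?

Firm A best-responds to each possible Firm B move:
- X → Firm A plays Low (best of 10, 3); Firm B gets 7.
- Y → Firm A plays High (best of 1, 7); Firm B gets 10.
- Z → Firm A plays Low (best of 11, 3); Firm B gets 8.
Maximizing over 7, 10, 8, Firm B chooses Y. Subgame-perfect outcome: (High, Y) with payoffs (7, 10).
For the simultaneous game, intersect best replies.
Firm A's best replies: X→Low; Y→High; Z→Low.
Firm B's best replies: Low→Z; High→Z.
The unique mutual best reply is (Low, Z), giving (11, 8).
Firm B's commitment gain: 10 − 8 = 2.

2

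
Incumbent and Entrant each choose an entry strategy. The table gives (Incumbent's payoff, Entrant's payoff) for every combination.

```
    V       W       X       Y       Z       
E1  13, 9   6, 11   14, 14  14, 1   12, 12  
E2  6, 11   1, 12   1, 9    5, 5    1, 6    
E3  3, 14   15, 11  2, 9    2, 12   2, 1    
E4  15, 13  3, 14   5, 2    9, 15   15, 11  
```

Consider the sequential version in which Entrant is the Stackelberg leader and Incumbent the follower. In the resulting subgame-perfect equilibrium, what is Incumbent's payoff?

14

Work backward from Incumbent's decision.
- V: Incumbent compares 13, 6, 3, 15 and picks E4; Entrant would get 13.
- W: Incumbent compares 6, 1, 15, 3 and picks E3; Entrant would get 11.
- X: Incumbent compares 14, 1, 2, 5 and picks E1; Entrant would get 14.
- Y: Incumbent compares 14, 5, 2, 9 and picks E1; Entrant would get 1.
- Z: Incumbent compares 12, 1, 2, 15 and picks E4; Entrant would get 11.
Entrant's induced payoffs are 13, 11, 14, 1, 11, so Entrant commits to X. Subgame-perfect outcome: (E1, X) with payoffs (14, 14).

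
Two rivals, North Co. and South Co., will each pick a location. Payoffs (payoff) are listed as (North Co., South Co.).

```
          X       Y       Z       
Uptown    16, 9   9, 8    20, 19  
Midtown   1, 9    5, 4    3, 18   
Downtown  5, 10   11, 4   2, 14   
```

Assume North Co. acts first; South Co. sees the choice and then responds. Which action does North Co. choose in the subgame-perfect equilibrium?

Uptown

South Co. best-responds to each possible North Co. move:
- Uptown → South Co. plays Z (best of 9, 8, 19); North Co. gets 20.
- Midtown → South Co. plays Z (best of 9, 4, 18); North Co. gets 3.
- Downtown → South Co. plays Z (best of 10, 4, 14); North Co. gets 2.
North Co.'s induced payoffs are 20, 3, 2, so North Co. commits to Uptown. Subgame-perfect outcome: (Uptown, Z) with payoffs (20, 19).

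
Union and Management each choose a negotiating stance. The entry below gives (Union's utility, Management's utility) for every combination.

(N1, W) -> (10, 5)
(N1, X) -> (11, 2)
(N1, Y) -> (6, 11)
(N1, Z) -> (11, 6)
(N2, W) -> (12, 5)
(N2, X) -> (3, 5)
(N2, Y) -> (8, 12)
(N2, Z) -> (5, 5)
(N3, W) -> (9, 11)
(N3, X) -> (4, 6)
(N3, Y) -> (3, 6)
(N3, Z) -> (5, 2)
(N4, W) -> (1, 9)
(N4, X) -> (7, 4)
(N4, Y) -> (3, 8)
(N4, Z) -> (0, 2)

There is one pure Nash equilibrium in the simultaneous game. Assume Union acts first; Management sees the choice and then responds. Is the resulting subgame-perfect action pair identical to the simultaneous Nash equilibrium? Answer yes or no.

no

Solve by backward induction (Union leads).
- N1: Management compares 5, 2, 11, 6 and picks Y; Union would get 6.
- N2: Management compares 5, 5, 12, 5 and picks Y; Union would get 8.
- N3: Management compares 11, 6, 6, 2 and picks W; Union would get 9.
- N4: Management compares 9, 4, 8, 2 and picks W; Union would get 1.
Maximizing over 6, 8, 9, 1, Union chooses N3. Subgame-perfect outcome: (N3, W) with payoffs (9, 11).
Now find the simultaneous Nash equilibrium.
Union's best replies: W→N2; X→N1; Y→N2; Z→N1.
Management's best replies: N1→Y; N2→Y; N3→W; N4→W.
The unique mutual best reply is (N2, Y), giving (8, 12).
Sequential outcome (N3, W) differs from the Nash profile (N2, Y).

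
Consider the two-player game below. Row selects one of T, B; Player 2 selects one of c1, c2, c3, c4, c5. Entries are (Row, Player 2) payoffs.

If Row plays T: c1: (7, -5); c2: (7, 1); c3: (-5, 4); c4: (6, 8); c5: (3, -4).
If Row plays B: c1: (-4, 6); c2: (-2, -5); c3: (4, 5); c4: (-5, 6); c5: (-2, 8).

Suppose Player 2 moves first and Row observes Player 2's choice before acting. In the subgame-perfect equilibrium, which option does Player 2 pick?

Backward induction with Player 2 moving first.
- c1 → Row plays T (best of 7, -4); Player 2 gets -5.
- c2 → Row plays T (best of 7, -2); Player 2 gets 1.
- c3 → Row plays B (best of -5, 4); Player 2 gets 5.
- c4 → Row plays T (best of 6, -5); Player 2 gets 8.
- c5 → Row plays T (best of 3, -2); Player 2 gets -4.
Player 2's induced payoffs are -5, 1, 5, 8, -4, so Player 2 commits to c4. Subgame-perfect outcome: (T, c4) with payoffs (6, 8).

c4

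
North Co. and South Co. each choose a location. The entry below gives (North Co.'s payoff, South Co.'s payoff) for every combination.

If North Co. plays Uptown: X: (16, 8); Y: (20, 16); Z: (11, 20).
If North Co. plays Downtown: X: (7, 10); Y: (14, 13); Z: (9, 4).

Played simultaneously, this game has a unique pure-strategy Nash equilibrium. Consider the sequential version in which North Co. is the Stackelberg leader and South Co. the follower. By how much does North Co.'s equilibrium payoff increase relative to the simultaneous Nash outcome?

Work backward from South Co.'s decision.
- Uptown: South Co. compares 8, 16, 20 and picks Z; North Co. would get 11.
- Downtown: South Co. compares 10, 13, 4 and picks Y; North Co. would get 14.
Among 11, 14, the best is 14 at Downtown. Subgame-perfect outcome: (Downtown, Y) with payoffs (14, 13).
For the simultaneous game, intersect best replies.
North Co.'s best replies: X→Uptown; Y→Uptown; Z→Uptown.
South Co.'s best replies: Uptown→Z; Downtown→Y.
The unique mutual best reply is (Uptown, Z), giving (11, 20).
North Co.'s commitment gain: 14 − 11 = 3.

3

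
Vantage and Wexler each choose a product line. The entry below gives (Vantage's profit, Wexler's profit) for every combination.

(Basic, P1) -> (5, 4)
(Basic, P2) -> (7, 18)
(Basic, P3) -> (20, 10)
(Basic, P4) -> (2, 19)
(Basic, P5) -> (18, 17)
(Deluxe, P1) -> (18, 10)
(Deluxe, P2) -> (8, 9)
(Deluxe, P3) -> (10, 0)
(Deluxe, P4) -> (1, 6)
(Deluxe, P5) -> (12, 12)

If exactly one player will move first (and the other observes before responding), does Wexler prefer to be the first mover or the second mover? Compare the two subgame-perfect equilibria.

If Vantage leads: Wexler's best replies are Basic→P4, Deluxe→P5; Vantage's induced payoffs 2, 12; outcome (Deluxe, P5), payoffs (12, 12).
If Wexler leads: Vantage's best replies are P1→Deluxe, P2→Deluxe, P3→Basic, P4→Basic, P5→Basic; Wexler's induced payoffs 10, 9, 10, 19, 17; outcome (Basic, P4), payoffs (2, 19).
Wexler gets 19 moving first and 12 moving second, so Wexler prefers to move first.

first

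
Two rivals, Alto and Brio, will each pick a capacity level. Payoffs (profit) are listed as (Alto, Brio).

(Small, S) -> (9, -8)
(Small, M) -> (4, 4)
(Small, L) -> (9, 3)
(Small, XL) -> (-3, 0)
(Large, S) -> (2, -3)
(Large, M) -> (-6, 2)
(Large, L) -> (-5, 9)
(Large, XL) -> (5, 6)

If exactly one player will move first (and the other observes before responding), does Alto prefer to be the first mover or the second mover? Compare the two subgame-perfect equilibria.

second

If Alto leads: Brio's best replies are Small→M, Large→L; Alto's induced payoffs 4, -5; outcome (Small, M), payoffs (4, 4).
If Brio leads: Alto's best replies are S→Small, M→Small, L→Small, XL→Large; Brio's induced payoffs -8, 4, 3, 6; outcome (Large, XL), payoffs (5, 6).
Alto gets 4 moving first and 5 moving second, so Alto prefers to move second.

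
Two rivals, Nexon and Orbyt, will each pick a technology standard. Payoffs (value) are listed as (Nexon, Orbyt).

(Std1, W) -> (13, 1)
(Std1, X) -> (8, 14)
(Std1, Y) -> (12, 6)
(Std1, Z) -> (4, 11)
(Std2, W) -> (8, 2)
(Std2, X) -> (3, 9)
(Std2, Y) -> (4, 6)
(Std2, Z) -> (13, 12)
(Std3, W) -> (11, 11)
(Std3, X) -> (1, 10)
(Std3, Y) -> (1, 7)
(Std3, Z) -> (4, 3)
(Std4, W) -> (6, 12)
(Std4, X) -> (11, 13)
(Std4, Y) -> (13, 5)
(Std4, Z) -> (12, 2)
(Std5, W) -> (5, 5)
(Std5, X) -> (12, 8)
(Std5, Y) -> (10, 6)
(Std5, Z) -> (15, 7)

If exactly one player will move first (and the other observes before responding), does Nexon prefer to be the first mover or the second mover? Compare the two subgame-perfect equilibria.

first

If Nexon leads: Orbyt's best replies are Std1→X, Std2→Z, Std3→W, Std4→X, Std5→X; Nexon's induced payoffs 8, 13, 11, 11, 12; outcome (Std2, Z), payoffs (13, 12).
If Orbyt leads: Nexon's best replies are W→Std1, X→Std5, Y→Std4, Z→Std5; Orbyt's induced payoffs 1, 8, 5, 7; outcome (Std5, X), payoffs (12, 8).
Nexon gets 13 moving first and 12 moving second, so Nexon prefers to move first.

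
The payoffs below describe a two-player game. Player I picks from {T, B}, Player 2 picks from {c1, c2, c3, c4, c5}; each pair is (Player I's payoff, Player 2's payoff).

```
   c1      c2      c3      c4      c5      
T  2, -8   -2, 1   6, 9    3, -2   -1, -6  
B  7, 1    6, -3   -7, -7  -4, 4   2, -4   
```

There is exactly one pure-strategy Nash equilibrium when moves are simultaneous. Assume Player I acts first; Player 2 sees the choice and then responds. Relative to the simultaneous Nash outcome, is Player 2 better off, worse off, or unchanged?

Backward induction with Player I moving first.
- T: Player 2 compares -8, 1, 9, -2, -6 and picks c3; Player I would get 6.
- B: Player 2 compares 1, -3, -7, 4, -4 and picks c4; Player I would get -4.
Player I's induced payoffs are 6, -4, so Player I commits to T. Subgame-perfect outcome: (T, c3) with payoffs (6, 9).
For the simultaneous game, intersect best replies.
Player I's best replies: c1→B; c2→B; c3→T; c4→T; c5→B.
Player 2's best replies: T→c3; B→c4.
The unique mutual best reply is (T, c3), giving (6, 9).
Player 2 earns 9 sequentially versus 9 at the Nash outcome: unchanged.

unchanged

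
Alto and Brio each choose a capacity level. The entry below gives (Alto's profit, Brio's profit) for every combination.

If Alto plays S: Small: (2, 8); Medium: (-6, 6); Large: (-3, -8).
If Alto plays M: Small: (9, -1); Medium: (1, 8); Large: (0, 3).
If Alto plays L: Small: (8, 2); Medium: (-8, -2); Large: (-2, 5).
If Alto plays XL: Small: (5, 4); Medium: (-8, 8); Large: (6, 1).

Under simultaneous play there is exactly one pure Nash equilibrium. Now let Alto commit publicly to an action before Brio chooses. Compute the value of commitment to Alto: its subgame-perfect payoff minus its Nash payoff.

Solve by backward induction (Alto leads).
- S: Brio compares 8, 6, -8 and picks Small; Alto would get 2.
- M: Brio compares -1, 8, 3 and picks Medium; Alto would get 1.
- L: Brio compares 2, -2, 5 and picks Large; Alto would get -2.
- XL: Brio compares 4, 8, 1 and picks Medium; Alto would get -8.
Among 2, 1, -2, -8, the best is 2 at S. Subgame-perfect outcome: (S, Small) with payoffs (2, 8).
Under simultaneous play:
Alto's best replies: Small→M; Medium→M; Large→XL.
Brio's best replies: S→Small; M→Medium; L→Large; XL→Medium.
The unique mutual best reply is (M, Medium), giving (1, 8).
Alto's commitment gain: 2 − 1 = 1.

1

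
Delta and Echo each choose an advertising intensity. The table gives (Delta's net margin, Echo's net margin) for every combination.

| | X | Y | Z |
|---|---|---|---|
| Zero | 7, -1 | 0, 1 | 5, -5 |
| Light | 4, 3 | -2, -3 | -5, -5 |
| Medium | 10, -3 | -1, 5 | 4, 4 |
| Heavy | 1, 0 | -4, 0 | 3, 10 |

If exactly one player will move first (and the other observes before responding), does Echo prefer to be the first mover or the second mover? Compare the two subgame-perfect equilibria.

If Delta leads: Echo's best replies are Zero→Y, Light→X, Medium→Y, Heavy→Z; Delta's induced payoffs 0, 4, -1, 3; outcome (Light, X), payoffs (4, 3).
If Echo leads: Delta's best replies are X→Medium, Y→Zero, Z→Zero; Echo's induced payoffs -3, 1, -5; outcome (Zero, Y), payoffs (0, 1).
Echo gets 1 moving first and 3 moving second, so Echo prefers to move second.

second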